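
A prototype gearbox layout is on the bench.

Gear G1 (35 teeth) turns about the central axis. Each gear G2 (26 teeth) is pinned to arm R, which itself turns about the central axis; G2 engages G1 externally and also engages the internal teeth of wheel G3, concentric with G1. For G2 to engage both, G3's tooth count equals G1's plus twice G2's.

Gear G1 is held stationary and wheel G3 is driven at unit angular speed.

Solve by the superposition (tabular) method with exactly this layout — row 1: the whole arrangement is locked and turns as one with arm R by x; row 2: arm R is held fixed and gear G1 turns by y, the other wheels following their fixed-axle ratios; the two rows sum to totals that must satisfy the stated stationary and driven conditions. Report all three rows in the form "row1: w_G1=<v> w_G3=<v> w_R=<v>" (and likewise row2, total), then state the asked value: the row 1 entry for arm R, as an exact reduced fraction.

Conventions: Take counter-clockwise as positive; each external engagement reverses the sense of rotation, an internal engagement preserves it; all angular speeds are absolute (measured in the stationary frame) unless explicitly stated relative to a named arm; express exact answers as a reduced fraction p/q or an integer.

row1: w_G1=87/122 w_G3=87/122 w_R=87/122
row2: w_G1=-87/122 w_G3=35/122 w_R=0
total: w_G1=0 w_G3=1 w_R=87/122
asked value: 87/122

planetary set (35T centre, 26T on arm, 87T internal) — Willis relation
superposition row 1 [locked train]: every member turns x
row 2 (arm held, sun turns y): ω_ring = −(35/87)·y, ω_arm = 0
boundary: total ω_sun = x + y = 0 and total ω_ring = x − (35/87)·y = 1  ⇒  y = -87/122, x = 87/122
row 2 ring = −(35/87)·(-87/122) = 35/122
totals (row 1 + row 2): sun 87/122 + (-87/122) = 0, ring 87/122 + 35/122 = 1, arm 87/122 + 0 = 87/122
asked cell (row1, arm) = 87/122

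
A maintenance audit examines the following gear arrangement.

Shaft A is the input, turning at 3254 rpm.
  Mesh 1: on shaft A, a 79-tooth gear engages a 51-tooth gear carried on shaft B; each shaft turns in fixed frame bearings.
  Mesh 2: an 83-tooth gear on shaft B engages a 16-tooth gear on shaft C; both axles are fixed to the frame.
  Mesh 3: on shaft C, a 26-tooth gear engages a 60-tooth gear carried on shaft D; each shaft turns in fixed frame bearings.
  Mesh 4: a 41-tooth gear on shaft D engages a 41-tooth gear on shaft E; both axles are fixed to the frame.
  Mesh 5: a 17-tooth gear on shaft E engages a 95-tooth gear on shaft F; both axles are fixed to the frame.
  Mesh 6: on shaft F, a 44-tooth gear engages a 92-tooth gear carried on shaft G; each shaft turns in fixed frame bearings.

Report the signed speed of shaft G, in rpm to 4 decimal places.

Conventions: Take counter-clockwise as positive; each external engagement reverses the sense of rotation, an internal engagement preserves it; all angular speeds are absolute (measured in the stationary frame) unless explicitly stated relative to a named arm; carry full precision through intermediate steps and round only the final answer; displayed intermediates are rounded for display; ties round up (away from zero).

+969.7166 rpm

6-mesh fixed-axis compound train (all bearings frame-fixed)
mesh 1 [79T→51T]: ω = 3254.0000×79/51 = 5040.5098 rpm, sense flips to −
mesh 2 [83T→16T]: ω = 5040.5098×83/16 = 26147.6446 rpm, sense flips to +
mesh 3 [26T→60T]: ω = 26147.6446×26/60 = 11330.6460 rpm, sense flips to −
mesh 4 [41T→41T]: ω = 11330.6460×41/41 = 11330.6460 rpm, sense flips to +
mesh 5 [17T→95T]: ω = 11330.6460×17/95 = 2027.5893 rpm, sense flips to −
mesh 6 [44T→92T]: ω = 2027.5893×44/92 = 969.7166 rpm, sense flips to +
signed output speed = +969.7166 rpm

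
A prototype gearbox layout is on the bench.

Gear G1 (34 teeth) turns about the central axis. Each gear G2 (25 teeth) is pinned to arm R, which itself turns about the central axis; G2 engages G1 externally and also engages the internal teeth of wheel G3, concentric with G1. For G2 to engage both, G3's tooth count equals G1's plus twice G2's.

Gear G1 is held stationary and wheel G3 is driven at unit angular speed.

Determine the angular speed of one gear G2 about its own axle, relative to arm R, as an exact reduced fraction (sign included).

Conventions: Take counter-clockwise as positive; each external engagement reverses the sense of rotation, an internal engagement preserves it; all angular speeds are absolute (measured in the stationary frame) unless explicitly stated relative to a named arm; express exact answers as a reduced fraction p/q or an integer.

1428/1475

recognized (axles ride arm R): planetary set, 34/25/84 teeth
ring teeth: 34 + 2·25 = 84
34(ω_sun−ω_arm) = −84(ω_ring−ω_arm),  ω_sun = 0, ω_ring = 1
34(0−ω_arm) = −84(1−ω_arm)  ⇒  118·ω_arm = 84  ⇒  ω_arm = 42/59
sun–planet mesh: 34·(0−42/59) = −25·(ω_p−ω_arm)  ⇒  ω_p−ω_arm = 1428/1475
exact speed ratio = 1428/1475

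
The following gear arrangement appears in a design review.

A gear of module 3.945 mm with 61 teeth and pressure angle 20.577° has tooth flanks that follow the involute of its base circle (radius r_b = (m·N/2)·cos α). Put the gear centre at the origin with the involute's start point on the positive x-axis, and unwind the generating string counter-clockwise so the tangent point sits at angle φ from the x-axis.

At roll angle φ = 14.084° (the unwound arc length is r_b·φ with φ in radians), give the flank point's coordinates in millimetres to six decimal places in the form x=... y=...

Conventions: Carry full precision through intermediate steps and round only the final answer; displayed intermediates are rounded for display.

x=115.998012 y=0.554343

recognized (one wheel, involute flank): single-mesh tooth geometry, m = 3.945, N = 61
pitch radius r_p = m·N/2 = 3.945·61/2 = 120.322500
base radius r_b = r_p·cos α = 120.322500·cos 20.577° = 112.646009
roll angle φ = 14.084° = 0.24581217 rad
x = r_b·(cos φ + φ·sin φ) = 115.998012
y = r_b·(sin φ − φ·cos φ) = 0.554343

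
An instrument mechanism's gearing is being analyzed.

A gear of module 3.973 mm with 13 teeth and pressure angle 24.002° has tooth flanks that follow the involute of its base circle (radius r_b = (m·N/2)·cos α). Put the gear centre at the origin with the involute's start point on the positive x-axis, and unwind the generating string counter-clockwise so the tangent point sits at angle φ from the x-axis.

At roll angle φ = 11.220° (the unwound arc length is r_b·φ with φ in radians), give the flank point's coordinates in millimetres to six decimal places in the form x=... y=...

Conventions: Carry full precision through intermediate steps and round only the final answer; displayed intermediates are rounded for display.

class = single-mesh tooth geometry [base-circle involute, m = 3.973, 13T]
pitch radius r_p = m·N/2 = 3.973·13/2 = 25.824500
base radius r_b = r_p·cos α = 25.824500·cos 24.002° = 23.591488
roll angle φ = 11.220° = 0.19582594 rad
x = r_b·(cos φ + φ·sin φ) = 24.039501
y = r_b·(sin φ − φ·cos φ) = 0.058827

x=24.039501 y=0.058827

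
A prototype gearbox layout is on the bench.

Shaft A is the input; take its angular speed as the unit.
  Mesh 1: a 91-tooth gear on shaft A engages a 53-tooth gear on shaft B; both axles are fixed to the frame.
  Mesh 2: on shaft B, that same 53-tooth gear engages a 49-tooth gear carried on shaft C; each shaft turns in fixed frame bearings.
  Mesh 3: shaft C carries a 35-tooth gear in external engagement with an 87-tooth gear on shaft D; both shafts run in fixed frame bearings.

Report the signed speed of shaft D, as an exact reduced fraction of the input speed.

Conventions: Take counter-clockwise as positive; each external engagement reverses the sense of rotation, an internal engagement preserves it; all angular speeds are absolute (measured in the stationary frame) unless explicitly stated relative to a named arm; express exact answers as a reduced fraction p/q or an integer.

3-mesh fixed-axis compound train (all bearings frame-fixed)
mesh 1 [91T→53T]: |ω|/ω_in = 1×91/53 = 91/53, sense flips to −
mesh 2 [53T→49T]: |ω|/ω_in = (91/53)×53/49 = 13/7, sense flips to +
mesh 3 [35T→87T]: |ω|/ω_in = (13/7)×35/87 = 65/87, sense flips to −
signed output speed (× input speed) = -65/87

-65/87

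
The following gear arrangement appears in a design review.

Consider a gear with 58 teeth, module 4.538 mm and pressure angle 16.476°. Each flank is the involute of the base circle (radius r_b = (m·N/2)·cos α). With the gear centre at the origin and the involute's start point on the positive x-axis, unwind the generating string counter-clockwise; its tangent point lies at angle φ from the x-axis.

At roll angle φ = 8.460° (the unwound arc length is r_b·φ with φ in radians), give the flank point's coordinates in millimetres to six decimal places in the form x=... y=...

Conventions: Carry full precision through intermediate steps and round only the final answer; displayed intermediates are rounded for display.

topology: single-mesh involute geometry — m = 4.538, N = 58
pitch radius r_p = m·N/2 = 4.538·58/2 = 131.602000
base radius r_b = r_p·cos α = 131.602000·cos 16.476° = 126.198240
roll angle φ = 8.460° = 0.14765485 rad
x = r_b·(cos φ + φ·sin φ) = 127.566435
y = r_b·(sin φ − φ·cos φ) = 0.135123

x=127.566435 y=0.135123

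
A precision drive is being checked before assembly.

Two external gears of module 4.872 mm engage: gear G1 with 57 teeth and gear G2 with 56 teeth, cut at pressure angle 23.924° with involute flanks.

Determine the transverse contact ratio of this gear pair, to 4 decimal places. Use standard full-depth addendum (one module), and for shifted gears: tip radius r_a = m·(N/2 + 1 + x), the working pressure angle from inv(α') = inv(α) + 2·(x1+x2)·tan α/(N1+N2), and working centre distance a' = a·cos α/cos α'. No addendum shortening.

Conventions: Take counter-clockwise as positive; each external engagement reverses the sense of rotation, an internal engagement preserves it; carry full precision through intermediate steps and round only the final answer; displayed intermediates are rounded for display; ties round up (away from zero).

1.5895

single-mesh involute tooth geometry (57T engaging 56T at module 4.872)
base radii: r_b1 = 126.922415, r_b2 = 124.695706
tip radii: r_a1 = 143.724000, r_a2 = 141.288000
no profile shift: α' = α, a' = a
action lengths: √(r_a1²−r_b1²) = 67.433587, √(r_a2²−r_b2²) = 66.432521
base pitch p_b = π·m·cos α = 13.990826
CR = (67.433587 + 66.432521 − 275.268000·sin 23.92400°)/13.990826 = 1.589484
contact ratio ≈ 1.5895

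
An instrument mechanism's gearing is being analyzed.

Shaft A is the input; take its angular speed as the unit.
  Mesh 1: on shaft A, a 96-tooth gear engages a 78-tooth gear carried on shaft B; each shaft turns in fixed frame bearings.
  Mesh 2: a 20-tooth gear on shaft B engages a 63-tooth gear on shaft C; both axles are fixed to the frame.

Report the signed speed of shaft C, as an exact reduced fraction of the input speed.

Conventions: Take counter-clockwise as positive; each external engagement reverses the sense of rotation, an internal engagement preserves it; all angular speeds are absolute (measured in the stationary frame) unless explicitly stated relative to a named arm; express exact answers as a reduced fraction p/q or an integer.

320/819

2-mesh fixed-axis compound train (all bearings frame-fixed)
mesh 1 [96T→78T]: |ω|/ω_in = 1×96/78 = 16/13, sense flips to −
mesh 2 [20T→63T]: |ω|/ω_in = (16/13)×20/63 = 320/819, sense flips to +
signed output speed (× input speed) = 320/819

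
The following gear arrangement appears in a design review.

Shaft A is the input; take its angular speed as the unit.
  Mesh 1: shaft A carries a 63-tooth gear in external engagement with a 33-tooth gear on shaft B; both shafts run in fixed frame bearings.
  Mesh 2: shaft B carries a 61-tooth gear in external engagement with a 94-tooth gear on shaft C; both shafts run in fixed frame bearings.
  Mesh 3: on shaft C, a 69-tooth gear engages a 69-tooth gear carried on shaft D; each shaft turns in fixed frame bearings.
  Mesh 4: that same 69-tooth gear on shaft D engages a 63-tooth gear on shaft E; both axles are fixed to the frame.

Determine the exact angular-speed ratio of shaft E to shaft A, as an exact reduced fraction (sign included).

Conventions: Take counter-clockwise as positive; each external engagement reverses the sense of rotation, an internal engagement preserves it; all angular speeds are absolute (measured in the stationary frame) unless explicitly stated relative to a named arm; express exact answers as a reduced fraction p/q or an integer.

class = fixed-axis compound train [4 meshes; 4 ratios multiply, 4 sense flips]
mesh 1 [63T→33T]: running ratio 21/11, sense −
mesh 2 [61T→94T]: running ratio 1281/1034, sense +
mesh 3 [69T→69T]: running ratio 1281/1034, sense −
mesh 4 [69T→63T]: running ratio 1403/1034, sense +
ω_out/ω_in = 1403/1034

1403/1034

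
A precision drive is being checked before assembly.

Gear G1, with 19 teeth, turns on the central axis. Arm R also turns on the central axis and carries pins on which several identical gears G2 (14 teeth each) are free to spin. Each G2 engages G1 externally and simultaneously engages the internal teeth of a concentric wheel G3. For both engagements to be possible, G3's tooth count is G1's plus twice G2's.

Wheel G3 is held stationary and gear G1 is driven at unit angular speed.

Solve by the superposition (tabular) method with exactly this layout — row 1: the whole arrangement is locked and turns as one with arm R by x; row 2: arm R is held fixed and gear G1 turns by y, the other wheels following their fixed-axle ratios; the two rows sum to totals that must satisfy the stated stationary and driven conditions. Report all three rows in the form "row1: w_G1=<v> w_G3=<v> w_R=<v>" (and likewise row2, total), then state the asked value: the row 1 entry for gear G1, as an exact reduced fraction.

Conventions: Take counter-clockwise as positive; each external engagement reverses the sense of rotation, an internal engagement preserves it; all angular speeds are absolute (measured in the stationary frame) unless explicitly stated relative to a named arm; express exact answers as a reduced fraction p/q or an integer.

planetary set (19T centre, 14T on arm, 47T internal) — Willis relation
superposition row 1 [locked train]: every member turns x
row 2 — arm fixed, fixed-axis ratios: sun y, ring −(19/47)·y, arm 0
boundary: total ω_ring = x − (19/47)·y = 0 and total ω_sun = x + y = 1  ⇒  y = 47/66, x = 19/66
row 2 ring = −(19/47)·47/66 = -19/66
totals (row 1 + row 2): sun 19/66 + 47/66 = 1, ring 19/66 + (-19/66) = 0, arm 19/66 + 0 = 19/66
asked cell (row1, sun) = 19/66

row1: w_G1=19/66 w_G3=19/66 w_R=19/66
row2: w_G1=47/66 w_G3=-19/66 w_R=0
total: w_G1=1 w_G3=0 w_R=19/66
asked value: 19/66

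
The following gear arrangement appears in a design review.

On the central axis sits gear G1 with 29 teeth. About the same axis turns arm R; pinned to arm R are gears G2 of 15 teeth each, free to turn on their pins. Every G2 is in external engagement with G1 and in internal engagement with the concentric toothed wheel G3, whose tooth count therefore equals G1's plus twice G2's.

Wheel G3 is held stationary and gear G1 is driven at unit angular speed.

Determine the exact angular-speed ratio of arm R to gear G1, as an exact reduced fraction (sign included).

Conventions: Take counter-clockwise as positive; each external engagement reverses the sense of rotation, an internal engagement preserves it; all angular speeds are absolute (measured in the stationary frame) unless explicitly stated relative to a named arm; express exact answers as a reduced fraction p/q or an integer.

29/88

planetary set (29T centre, 15T on arm, 59T internal) — Willis relation
ring teeth: 29 + 2·15 = 59
29(ω_sun−ω_arm) = −59(ω_ring−ω_arm),  ω_ring = 0, ω_sun = 1
29(1−ω_arm) = −59(0−ω_arm)  ⇒  88·ω_arm = 29  ⇒  ω_arm = 29/88
ω_out/ω_in = 29/88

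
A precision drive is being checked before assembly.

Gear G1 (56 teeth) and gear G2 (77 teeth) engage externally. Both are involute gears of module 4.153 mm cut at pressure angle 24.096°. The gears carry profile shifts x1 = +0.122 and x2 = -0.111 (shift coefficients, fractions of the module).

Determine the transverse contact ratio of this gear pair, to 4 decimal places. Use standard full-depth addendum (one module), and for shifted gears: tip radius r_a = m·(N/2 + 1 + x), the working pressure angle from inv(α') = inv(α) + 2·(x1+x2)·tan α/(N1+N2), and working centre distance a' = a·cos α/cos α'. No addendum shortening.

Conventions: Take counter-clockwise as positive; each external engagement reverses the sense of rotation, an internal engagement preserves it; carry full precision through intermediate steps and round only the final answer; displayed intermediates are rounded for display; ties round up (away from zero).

1.5916

recognized (one external pair, fixed centres): single-mesh tooth geometry, m = 4.153, N1 = 56, N2 = 77
base radii: r_b1 = 106.151324, r_b2 = 145.958071
tip radii: r_a1 = 120.943666, r_a2 = 163.582517
inv(α') = inv(24.096°) + 2·(+0.122-0.111)·tan α/(56+77) = 0.02675728  ⇒  α' = 24.11717°
a' = a·cos α / cos α' = 276.1745·cos 24.096°/cos 24.11717° = 276.220164
action lengths: √(r_a1²−r_b1²) = 57.959182, √(r_a2²−r_b2²) = 73.861231
base pitch p_b = π·m·cos α = 11.910151
CR = (57.959182 + 73.861231 − 276.220164·sin 24.11717°)/11.910151 = 1.591563
contact ratio ≈ 1.5916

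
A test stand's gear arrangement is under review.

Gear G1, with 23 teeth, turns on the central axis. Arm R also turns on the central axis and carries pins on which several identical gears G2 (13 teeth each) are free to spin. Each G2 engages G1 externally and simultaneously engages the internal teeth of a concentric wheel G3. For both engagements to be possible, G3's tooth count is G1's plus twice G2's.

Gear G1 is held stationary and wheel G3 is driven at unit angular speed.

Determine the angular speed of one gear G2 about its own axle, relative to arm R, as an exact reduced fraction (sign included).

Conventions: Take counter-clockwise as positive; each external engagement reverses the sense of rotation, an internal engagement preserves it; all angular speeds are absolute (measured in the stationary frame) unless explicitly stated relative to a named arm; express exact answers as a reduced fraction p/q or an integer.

class = planetary set [G3 = 23+2·13 = 49; Willis about the carrier]
ring teeth: 23 + 2·13 = 49
23(ω_sun−ω_arm) = −49(ω_ring−ω_arm),  ω_sun = 0, ω_ring = 1
23(0−ω_arm) = −49(1−ω_arm)  ⇒  72·ω_arm = 49  ⇒  ω_arm = 49/72
sun–planet mesh: 23·(0−49/72) = −13·(ω_p−ω_arm)  ⇒  ω_p−ω_arm = 1127/936
exact speed ratio = 1127/936

1127/936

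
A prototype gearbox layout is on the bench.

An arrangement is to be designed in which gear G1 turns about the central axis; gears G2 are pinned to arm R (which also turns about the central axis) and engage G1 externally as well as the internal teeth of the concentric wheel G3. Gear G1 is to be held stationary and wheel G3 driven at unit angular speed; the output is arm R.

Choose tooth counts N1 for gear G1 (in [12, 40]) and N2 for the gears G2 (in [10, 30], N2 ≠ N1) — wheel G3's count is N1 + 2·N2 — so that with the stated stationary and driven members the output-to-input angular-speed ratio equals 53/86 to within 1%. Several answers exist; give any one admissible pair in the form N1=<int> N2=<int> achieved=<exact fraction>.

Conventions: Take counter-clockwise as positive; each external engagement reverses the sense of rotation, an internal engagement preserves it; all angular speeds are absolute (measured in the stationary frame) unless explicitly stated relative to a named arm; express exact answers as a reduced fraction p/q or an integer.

class = planetary set [ratio 53/86 wanted; Willis about the carrier]
Willis with ω_sun = 0: ω_arm/ω_ring = N3/(N1+N3); set equal to 53/86  ⇒  N3/N1 = (53/86)/(1 − 53/86) = 53/33
N3 = N1 + 2·N2  ⇒  N2/N1 = (N3/N1 − 1)/2 = (53/33 − 1)/2 = 10/33
smallest multiple with N1 ≥ 12 and N2 ≥ 10: k = 1  ⇒  N1 = 1·33 = 33, N2 = 1·10 = 10 (N1 ≤ 40, N2 ≤ 30, N2 ≠ N1 ✓), N3 = 33 + 2·10 = 53
check: N3/(N1+N3) with N1 = 33, N3 = 53 gives 53/86; |achieved − target| = 0 ≤ 53/8600 ✓

N1=33 N2=10 achieved=53/86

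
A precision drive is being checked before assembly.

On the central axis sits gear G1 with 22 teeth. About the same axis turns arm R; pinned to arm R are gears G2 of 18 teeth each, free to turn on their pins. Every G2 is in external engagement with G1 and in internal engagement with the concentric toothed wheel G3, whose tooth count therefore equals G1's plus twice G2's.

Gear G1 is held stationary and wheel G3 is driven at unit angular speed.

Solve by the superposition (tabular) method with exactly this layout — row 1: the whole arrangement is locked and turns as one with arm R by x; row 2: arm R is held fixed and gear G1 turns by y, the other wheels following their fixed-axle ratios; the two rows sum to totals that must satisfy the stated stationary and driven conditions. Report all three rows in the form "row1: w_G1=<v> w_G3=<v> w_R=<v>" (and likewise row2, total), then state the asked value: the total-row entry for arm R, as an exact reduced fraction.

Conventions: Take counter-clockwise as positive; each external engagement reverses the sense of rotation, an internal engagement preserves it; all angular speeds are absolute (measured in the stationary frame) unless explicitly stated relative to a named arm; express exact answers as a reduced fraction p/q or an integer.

recognized (axles ride arm R): planetary set, 22/18/58 teeth
superposition row 1 [locked train]: every member turns x
row 2 — arm fixed, fixed-axis ratios: sun y, ring −(22/58)·y, arm 0
boundary: total ω_sun = x + y = 0 and total ω_ring = x − (22/58)·y = 1  ⇒  y = -29/40, x = 29/40
row 2 ring = −(22/58)·(-29/40) = 11/40
totals (row 1 + row 2): sun 29/40 + (-29/40) = 0, ring 29/40 + 11/40 = 1, arm 29/40 + 0 = 29/40
asked cell (total, arm) = 29/40

row1: w_G1=29/40 w_G3=29/40 w_R=29/40
row2: w_G1=-29/40 w_G3=11/40 w_R=0
total: w_G1=0 w_G3=1 w_R=29/40
asked value: 29/40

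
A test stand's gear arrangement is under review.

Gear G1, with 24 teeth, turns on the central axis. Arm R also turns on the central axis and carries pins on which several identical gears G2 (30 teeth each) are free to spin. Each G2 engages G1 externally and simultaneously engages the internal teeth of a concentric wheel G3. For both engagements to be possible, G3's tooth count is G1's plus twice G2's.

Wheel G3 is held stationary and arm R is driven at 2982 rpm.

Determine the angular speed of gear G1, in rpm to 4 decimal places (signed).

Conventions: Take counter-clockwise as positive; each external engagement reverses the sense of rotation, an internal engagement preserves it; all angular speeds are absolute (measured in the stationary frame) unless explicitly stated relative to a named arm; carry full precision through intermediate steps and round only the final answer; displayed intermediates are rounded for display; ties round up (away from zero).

+13419.0000 rpm

recognized (axles ride arm R): planetary set, 24/30/84 teeth
normalise by the input: solve with ω_arm = 1, then scale by 2982 rpm
ring teeth: 24 + 2·30 = 84
24(ω_sun−ω_arm) = −84(ω_ring−ω_arm),  ω_ring = 0, ω_arm = 1
ω_sun = 1 − (84/24)(0−1) = 9/2
scale: ω_sun = 9/2 × 2982 rpm = +13419.0000 rpm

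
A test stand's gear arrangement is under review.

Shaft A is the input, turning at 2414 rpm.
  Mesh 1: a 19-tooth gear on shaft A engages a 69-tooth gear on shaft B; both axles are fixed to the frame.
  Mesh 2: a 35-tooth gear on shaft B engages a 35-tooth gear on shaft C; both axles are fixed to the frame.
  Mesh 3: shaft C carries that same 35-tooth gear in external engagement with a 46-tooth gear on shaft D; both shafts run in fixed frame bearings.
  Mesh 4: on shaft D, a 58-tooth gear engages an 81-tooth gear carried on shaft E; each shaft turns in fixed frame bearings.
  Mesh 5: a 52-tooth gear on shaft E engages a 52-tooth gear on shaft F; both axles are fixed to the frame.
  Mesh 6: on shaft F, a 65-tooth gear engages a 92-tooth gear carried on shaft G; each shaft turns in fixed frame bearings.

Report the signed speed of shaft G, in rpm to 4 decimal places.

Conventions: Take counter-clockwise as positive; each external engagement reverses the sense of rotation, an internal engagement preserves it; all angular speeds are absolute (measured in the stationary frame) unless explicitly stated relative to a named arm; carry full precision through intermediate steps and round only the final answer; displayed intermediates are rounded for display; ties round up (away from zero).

+255.8707 rpm

class = fixed-axis compound train [6 meshes; 6 ratios multiply, 6 sense flips]
mesh 1 [19T→69T]: ω = 2414.0000×19/69 = 664.7246 rpm, sense flips to −
mesh 2 [35T→35T]: ω = 664.7246×35/35 = 664.7246 rpm, sense flips to +
mesh 3 [35T→46T]: ω = 664.7246×35/46 = 505.7687 rpm, sense flips to −
mesh 4 [58T→81T]: ω = 505.7687×58/81 = 362.1554 rpm, sense flips to +
mesh 5 [52T→52T]: ω = 362.1554×52/52 = 362.1554 rpm, sense flips to −
mesh 6 [65T→92T]: ω = 362.1554×65/92 = 255.8707 rpm, sense flips to +
signed output speed = +255.8707 rpm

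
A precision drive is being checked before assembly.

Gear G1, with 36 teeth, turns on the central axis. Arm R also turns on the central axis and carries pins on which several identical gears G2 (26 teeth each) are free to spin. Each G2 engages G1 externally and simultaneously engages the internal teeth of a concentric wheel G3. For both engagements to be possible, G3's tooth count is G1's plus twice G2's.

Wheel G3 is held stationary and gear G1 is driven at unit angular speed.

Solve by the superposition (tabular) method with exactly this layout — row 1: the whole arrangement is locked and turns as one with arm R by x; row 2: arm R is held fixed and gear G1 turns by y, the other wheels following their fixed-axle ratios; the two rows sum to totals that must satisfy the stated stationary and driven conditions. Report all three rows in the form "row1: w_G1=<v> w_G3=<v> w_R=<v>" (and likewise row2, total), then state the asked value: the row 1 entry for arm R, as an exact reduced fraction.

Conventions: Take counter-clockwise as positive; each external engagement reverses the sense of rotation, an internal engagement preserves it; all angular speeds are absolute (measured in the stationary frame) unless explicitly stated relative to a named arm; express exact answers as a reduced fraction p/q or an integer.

recognized (axles ride arm R): planetary set, 36/26/88 teeth
row 1 (train locked, turned with arm): all members turn x
row 2 — arm fixed, fixed-axis ratios: sun y, ring −(36/88)·y, arm 0
boundary: total ω_ring = x − (36/88)·y = 0 and total ω_sun = x + y = 1  ⇒  y = 22/31, x = 9/31
row 2 ring = −(36/88)·22/31 = -9/31
totals (row 1 + row 2): sun 9/31 + 22/31 = 1, ring 9/31 + (-9/31) = 0, arm 9/31 + 0 = 9/31
asked cell (row1, arm) = 9/31

row1: w_G1=9/31 w_G3=9/31 w_R=9/31
row2: w_G1=22/31 w_G3=-9/31 w_R=0
total: w_G1=1 w_G3=0 w_R=9/31
asked value: 9/31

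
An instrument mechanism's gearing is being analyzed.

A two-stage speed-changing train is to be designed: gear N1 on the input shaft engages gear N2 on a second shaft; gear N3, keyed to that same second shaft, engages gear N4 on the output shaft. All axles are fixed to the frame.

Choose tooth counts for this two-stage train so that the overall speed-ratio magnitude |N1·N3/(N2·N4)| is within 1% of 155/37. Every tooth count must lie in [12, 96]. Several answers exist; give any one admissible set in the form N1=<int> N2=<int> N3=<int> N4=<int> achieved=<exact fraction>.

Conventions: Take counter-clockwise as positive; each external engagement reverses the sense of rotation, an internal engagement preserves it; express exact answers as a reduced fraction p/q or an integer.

N1=20 N2=12 N3=93 N4=37 achieved=155/37

topology: fixed-axis compound train — 2 stages, target 155/37
target = 155/37 in lowest terms: an exact hit needs N1·N3 = k·155 and N2·N4 = k·37 for one integer k, every count in [12, 96]; additionally prefer no 1:1 stage (N1 ≠ N2, N3 ≠ N4)
k = 1…11: no 1:1-free in-range split of k·155 and k·37 into factor pairs; take k = 12
k = 12: N1·N3 = 1860 = 20·93, N2·N4 = 444 = 12·37
achieved = 20·93/(12·37) = 155/37; |achieved − target| = 0 ≤ 31/740 ✓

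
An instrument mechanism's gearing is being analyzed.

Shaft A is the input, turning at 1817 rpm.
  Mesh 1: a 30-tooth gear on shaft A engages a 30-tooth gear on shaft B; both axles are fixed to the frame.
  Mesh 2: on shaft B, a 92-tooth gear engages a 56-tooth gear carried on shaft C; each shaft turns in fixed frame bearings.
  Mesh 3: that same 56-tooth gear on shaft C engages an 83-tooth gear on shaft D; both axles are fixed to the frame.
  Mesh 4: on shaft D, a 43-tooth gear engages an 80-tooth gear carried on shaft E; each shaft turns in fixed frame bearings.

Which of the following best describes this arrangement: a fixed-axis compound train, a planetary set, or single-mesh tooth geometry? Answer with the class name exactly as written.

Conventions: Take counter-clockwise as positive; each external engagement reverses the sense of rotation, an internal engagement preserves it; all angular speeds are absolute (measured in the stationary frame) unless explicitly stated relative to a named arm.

fixed-axis compound train

class = fixed-axis compound train [4 meshes; 4 ratios multiply, 4 sense flips]
classification: fixed-axis compound train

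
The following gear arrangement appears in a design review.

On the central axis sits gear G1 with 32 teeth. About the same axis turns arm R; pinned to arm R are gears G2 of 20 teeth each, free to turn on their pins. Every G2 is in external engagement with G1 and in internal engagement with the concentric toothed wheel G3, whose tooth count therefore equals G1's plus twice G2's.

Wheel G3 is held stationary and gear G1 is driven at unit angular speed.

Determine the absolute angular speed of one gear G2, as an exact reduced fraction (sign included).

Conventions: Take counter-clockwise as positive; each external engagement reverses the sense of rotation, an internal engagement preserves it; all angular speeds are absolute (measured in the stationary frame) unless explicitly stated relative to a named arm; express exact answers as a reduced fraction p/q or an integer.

planetary set (32T centre, 20T on arm, 72T internal) — Willis relation
ring teeth: 32 + 2·20 = 72
32(ω_sun−ω_arm) = −72(ω_ring−ω_arm),  ω_ring = 0, ω_sun = 1
32(1−ω_arm) = −72(0−ω_arm)  ⇒  104·ω_arm = 32  ⇒  ω_arm = 4/13
sun–planet mesh: 32·(1−4/13) = −20·(ω_p−ω_arm)  ⇒  ω_p−ω_arm = -72/65
ω_p = 4/13 − 72/65 = -4/5
exact speed ratio = -4/5

-4/5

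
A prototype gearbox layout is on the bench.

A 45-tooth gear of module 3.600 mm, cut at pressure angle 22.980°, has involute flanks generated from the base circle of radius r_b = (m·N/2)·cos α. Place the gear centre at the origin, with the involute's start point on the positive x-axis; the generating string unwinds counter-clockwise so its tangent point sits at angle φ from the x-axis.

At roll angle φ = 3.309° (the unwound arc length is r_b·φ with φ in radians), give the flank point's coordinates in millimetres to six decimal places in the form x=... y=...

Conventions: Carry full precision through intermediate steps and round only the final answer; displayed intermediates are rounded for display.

class = single-mesh tooth geometry [base-circle involute, m = 3.600, 45T]
pitch radius r_p = m·N/2 = 3.600·45/2 = 81.000000
base radius r_b = r_p·cos α = 81.000000·cos 22.980° = 74.571936
roll angle φ = 3.309° = 0.05775294 rad
x = r_b·(cos φ + φ·sin φ) = 74.696196
y = r_b·(sin φ − φ·cos φ) = 0.004787

x=74.696196 y=0.004787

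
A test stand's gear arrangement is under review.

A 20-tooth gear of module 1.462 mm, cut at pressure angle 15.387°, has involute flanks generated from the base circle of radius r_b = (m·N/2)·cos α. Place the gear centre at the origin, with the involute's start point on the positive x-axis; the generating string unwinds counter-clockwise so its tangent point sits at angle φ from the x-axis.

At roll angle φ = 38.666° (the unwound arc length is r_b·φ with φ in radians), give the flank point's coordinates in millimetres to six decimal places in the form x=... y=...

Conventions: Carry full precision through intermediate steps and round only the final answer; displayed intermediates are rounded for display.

class = single-mesh tooth geometry [base-circle involute, m = 1.462, 20T]
pitch radius r_p = m·N/2 = 1.462·20/2 = 14.620000
base radius r_b = r_p·cos α = 14.620000·cos 15.387° = 14.095955
roll angle φ = 38.666° = 0.67484901 rad
x = r_b·(cos φ + φ·sin φ) = 16.949443
y = r_b·(sin φ − φ·cos φ) = 1.379380

x=16.949443 y=1.379380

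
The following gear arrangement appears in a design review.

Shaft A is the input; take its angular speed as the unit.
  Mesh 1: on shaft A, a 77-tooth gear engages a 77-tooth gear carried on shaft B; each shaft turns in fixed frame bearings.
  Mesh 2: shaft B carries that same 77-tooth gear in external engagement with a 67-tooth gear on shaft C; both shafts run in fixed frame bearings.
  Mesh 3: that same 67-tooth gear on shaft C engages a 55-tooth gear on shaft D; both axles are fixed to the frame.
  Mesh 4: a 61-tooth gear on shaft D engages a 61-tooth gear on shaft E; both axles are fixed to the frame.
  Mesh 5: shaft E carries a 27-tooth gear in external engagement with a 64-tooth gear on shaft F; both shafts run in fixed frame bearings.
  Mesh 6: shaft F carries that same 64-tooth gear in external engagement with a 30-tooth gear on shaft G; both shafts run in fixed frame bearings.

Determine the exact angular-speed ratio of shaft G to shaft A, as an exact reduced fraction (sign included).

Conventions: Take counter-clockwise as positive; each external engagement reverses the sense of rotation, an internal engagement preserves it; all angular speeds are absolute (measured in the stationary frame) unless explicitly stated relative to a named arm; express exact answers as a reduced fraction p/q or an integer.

63/50

class = fixed-axis compound train [6 meshes; 6 ratios multiply, 6 sense flips]
mesh 1 [77T→77T]: running ratio 1, sense −
mesh 2 [77T→67T]: running ratio 77/67, sense +
mesh 3 [67T→55T]: running ratio 7/5, sense −
mesh 4 [61T→61T]: running ratio 7/5, sense +
mesh 5 [27T→64T]: running ratio 189/320, sense −
mesh 6 [64T→30T]: running ratio 63/50, sense +
ω_out/ω_in = 63/50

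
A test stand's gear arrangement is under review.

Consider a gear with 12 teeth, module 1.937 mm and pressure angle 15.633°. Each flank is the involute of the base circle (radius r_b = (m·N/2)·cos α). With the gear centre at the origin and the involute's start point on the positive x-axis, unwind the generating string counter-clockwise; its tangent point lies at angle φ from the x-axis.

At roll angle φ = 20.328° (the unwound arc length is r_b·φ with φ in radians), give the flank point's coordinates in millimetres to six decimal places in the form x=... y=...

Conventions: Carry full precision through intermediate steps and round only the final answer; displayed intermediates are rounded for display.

class = single-mesh tooth geometry [base-circle involute, m = 1.937, 12T]
pitch radius r_p = m·N/2 = 1.937·12/2 = 11.622000
base radius r_b = r_p·cos α = 11.622000·cos 15.633° = 11.192073
roll angle φ = 20.328° = 0.35479053 rad
x = r_b·(cos φ + φ·sin φ) = 11.874469
y = r_b·(sin φ − φ·cos φ) = 0.164524

x=11.874469 y=0.164524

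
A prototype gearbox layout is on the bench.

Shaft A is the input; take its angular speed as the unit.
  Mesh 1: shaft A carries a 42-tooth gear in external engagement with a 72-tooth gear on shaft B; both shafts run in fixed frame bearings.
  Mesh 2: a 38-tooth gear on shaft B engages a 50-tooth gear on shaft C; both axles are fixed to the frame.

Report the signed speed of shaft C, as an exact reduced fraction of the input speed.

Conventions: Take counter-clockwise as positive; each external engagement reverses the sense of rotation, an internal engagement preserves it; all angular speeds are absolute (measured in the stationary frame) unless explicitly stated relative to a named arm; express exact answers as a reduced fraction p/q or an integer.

2-mesh fixed-axis compound train (all bearings frame-fixed)
mesh 1 [42T→72T]: |ω|/ω_in = 1×42/72 = 7/12, sense flips to −
mesh 2 [38T→50T]: |ω|/ω_in = (7/12)×38/50 = 133/300, sense flips to +
signed output speed (× input speed) = 133/300

133/300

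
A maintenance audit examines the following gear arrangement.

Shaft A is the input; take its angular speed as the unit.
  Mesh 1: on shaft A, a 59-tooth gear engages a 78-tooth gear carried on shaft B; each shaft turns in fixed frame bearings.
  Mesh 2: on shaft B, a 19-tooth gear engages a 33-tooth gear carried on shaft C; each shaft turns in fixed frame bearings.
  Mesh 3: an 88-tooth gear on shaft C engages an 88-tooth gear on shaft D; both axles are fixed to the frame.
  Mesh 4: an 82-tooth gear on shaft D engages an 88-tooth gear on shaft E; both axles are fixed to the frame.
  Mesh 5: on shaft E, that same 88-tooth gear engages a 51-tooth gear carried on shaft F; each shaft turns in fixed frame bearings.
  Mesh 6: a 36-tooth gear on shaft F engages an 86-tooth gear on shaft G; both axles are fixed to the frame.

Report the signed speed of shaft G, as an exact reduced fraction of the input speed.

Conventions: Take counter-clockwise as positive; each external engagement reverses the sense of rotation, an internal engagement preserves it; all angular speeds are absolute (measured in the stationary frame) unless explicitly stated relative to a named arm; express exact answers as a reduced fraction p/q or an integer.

6-mesh fixed-axis compound train (all bearings frame-fixed)
mesh 1 [59T→78T]: |ω|/ω_in = 1×59/78 = 59/78, sense flips to −
mesh 2 [19T→33T]: |ω|/ω_in = (59/78)×19/33 = 1121/2574, sense flips to +
mesh 3 [88T→88T]: |ω|/ω_in = (1121/2574)×88/88 = 1121/2574, sense flips to −
mesh 4 [82T→88T]: |ω|/ω_in = (1121/2574)×82/88 = 45961/113256, sense flips to +
mesh 5 [88T→51T]: |ω|/ω_in = (45961/113256)×88/51 = 45961/65637, sense flips to −
mesh 6 [36T→86T]: |ω|/ω_in = (45961/65637)×36/86 = 91922/313599, sense flips to +
signed output speed (× input speed) = 91922/313599

91922/313599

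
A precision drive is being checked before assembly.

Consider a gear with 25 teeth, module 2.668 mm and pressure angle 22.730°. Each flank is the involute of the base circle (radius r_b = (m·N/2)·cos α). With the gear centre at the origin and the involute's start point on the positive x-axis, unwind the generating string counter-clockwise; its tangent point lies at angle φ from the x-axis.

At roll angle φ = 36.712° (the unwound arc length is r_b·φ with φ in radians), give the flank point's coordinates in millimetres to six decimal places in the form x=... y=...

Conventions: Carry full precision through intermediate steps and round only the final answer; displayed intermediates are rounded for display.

class = single-mesh tooth geometry [base-circle involute, m = 2.668, 25T]
pitch radius r_p = m·N/2 = 2.668·25/2 = 33.350000
base radius r_b = r_p·cos α = 33.350000·cos 22.730° = 30.759902
roll angle φ = 36.712° = 0.64074527 rad
x = r_b·(cos φ + φ·sin φ) = 36.440750
y = r_b·(sin φ − φ·cos φ) = 2.588117

x=36.440750 y=2.588117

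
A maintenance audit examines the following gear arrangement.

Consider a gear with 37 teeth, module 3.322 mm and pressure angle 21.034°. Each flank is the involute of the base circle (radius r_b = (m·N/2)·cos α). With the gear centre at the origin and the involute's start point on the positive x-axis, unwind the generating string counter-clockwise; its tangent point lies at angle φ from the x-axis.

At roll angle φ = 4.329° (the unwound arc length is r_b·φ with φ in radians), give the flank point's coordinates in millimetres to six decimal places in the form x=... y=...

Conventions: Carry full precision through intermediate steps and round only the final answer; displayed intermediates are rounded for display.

recognized (one wheel, involute flank): single-mesh tooth geometry, m = 3.322, N = 37
pitch radius r_p = m·N/2 = 3.322·37/2 = 61.457000
base radius r_b = r_p·cos α = 61.457000·cos 21.034° = 57.361973
roll angle φ = 4.329° = 0.07555530 rad
x = r_b·(cos φ + φ·sin φ) = 57.525468
y = r_b·(sin φ − φ·cos φ) = 0.008242

x=57.525468 y=0.008242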